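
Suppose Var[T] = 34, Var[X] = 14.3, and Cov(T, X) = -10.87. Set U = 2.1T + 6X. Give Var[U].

Var[U] = 390.816

Var[U] = a²·Var[T] + b²·Var[X] + 2ab·Cov(T, X) with a = 2.1, b = 6.
= 2.1²·34 + 6²·14.3 + 2·2.1·6·(-10.87)
= 149.94 + 514.8 + (-273.924) = 390.816.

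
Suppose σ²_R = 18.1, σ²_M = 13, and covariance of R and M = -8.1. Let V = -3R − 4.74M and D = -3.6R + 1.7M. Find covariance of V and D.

By bilinearity, covariance of V and D = ac·σ²_R + bd·σ²_M + (ad+bc)·covariance of R and M, with a=-3, b=-4.74, c=-3.6, d=1.7.
ac·σ²_R = (-3)·(-3.6)·18.1 = 195.48
bd·σ²_M = (-4.74)·1.7·13 = -104.754
(ad+bc)·covariance of R and M = (11.964)·(-8.1) = -96.9084
covariance of V and D = 195.48 + (-104.754) + (-96.9084) = -6.1824.

covariance of V and D = -6.1824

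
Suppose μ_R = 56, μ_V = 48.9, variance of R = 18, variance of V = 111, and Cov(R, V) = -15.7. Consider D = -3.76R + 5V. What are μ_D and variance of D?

μ_D = 33.94, variance of D = 3619.7968

μ_D = (-3.76)·μ_R + 5·μ_V = (-3.76)·56 + 5·48.9 = 33.94.
variance of D = a²·variance of R + b²·variance of V + 2ab·Cov(R, V) with a = -3.76, b = 5.
= (-3.76)²·18 + 5²·111 + 2·(-3.76)·5·(-15.7)
= 254.4768 + 2775 + 590.32 = 3619.7968.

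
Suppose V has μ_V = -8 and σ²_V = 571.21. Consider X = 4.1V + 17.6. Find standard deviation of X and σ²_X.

standard deviation of X = 97.99, σ²_X = 9602.0401

X = 4.1V + 17.6 is linear with a = 4.1, b = 17.6.
standard deviation of V = √571.21 = 23.9.
standard deviation of X = |a|·standard deviation of V = |4.1|·23.9 = 97.99.
σ²_X = a²·σ²_V = 4.1²·571.21 = 9602.0401 (the additive constant 17.6 does not affect variance).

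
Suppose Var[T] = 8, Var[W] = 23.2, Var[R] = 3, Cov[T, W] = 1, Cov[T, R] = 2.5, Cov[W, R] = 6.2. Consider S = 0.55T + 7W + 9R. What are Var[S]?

Var[S] = a²·Var[T] + b²·Var[W] + c²·Var[R] + 2ab·Cov[T, W] + 2ac·Cov[T, R] + 2bc·Cov[W, R], with a = 0.55, b = 7, c = 9.
= 2.42 + 1136.8 + 243 + 7.7 + 24.75 + 781.2
= 2195.87.

Var[S] = 2195.87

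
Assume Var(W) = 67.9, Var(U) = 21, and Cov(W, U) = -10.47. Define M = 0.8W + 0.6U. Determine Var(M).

Var(M) = a²·Var(W) + b²·Var(U) + 2ab·Cov(W, U) with a = 0.8, b = 0.6.
= 0.8²·67.9 + 0.6²·21 + 2·0.8·0.6·(-10.47)
= 43.456 + 7.56 + (-10.0512) = 40.9648.

Var(M) = 40.9648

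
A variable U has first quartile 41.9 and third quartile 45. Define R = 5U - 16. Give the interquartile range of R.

IQR(R) = 15.5

IQR of U = Q3 − Q1 = 45 − 41.9 = 3.1.
Under R = aU + b, IQR(R) = |a|·IQR(U) = |5|·3.1 = 15.5 (shifts cancel; spread scales by |a|).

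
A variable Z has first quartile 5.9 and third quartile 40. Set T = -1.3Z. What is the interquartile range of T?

IQR(T) = 44.33

IQR of Z = Q3 − Q1 = 40 − 5.9 = 34.1.
Under T = aZ + b, IQR(T) = |a|·IQR(Z) = |-1.3|·34.1 = 44.33 (shifts cancel; spread scales by |a|).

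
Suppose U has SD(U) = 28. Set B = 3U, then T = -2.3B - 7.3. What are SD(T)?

SD(B) = |3|·28 = 84.
SD(T) = |-2.3|·84 = 193.2.

SD(T) = 193.2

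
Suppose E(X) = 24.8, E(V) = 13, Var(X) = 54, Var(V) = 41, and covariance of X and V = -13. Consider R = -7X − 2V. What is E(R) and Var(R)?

E(R) = (-7)·E(X) + (-2)·E(V) = (-7)·24.8 + (-2)·13 = -199.6.
Var(R) = a²·Var(X) + b²·Var(V) + 2ab·covariance of X and V with a = -7, b = -2.
= (-7)²·54 + (-2)²·41 + 2·(-7)·(-2)·(-13)
= 2646 + 164 + (-364) = 2446.

E(R) = -199.6, Var(R) = 2446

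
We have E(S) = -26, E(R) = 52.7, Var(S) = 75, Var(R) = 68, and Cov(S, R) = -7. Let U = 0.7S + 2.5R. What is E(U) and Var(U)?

E(U) = 0.7·E(S) + 2.5·E(R) = 0.7·(-26) + 2.5·52.7 = 113.55.
Var(U) = a²·Var(S) + b²·Var(R) + 2ab·Cov(S, R) with a = 0.7, b = 2.5.
= 0.7²·75 + 2.5²·68 + 2·0.7·2.5·(-7)
= 36.75 + 425 + (-24.5) = 437.25.

E(U) = 113.55, Var(U) = 437.25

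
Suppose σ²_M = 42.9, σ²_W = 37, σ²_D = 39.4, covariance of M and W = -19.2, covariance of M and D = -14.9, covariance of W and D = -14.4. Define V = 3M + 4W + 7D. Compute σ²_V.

σ²_V = a²·σ²_M + b²·σ²_W + c²·σ²_D + 2ab·covariance of M and W + 2ac·covariance of M and D + 2bc·covariance of W and D, with a = 3, b = 4, c = 7.
= 386.1 + 592 + 1930.6 + (-460.8) + (-625.8) + (-806.4)
= 1015.7.

σ²_V = 1015.7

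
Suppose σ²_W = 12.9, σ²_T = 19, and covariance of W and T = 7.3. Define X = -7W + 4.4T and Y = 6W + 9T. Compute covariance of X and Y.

covariance of X and Y = -56.58

By bilinearity, covariance of X and Y = ac·σ²_W + bd·σ²_T + (ad+bc)·covariance of W and T, with a=-7, b=4.4, c=6, d=9.
ac·σ²_W = (-7)·6·12.9 = -541.8
bd·σ²_T = 4.4·9·19 = 752.4
(ad+bc)·covariance of W and T = (-36.6)·7.3 = -267.18
covariance of X and Y = -541.8 + 752.4 + (-267.18) = -56.58.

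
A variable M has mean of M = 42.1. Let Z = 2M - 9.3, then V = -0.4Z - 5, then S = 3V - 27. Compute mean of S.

mean of S = -131.88

mean of Z = 2·42.1 + (-9.3) = 74.9.
mean of V = (-0.4)·74.9 + (-5) = -34.96.
mean of S = 3·(-34.96) + (-27) = -131.88.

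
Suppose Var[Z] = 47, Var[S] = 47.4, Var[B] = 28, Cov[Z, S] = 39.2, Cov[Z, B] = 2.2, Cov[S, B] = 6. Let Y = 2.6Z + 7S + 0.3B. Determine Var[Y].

Var[Y] = a²·Var[Z] + b²·Var[S] + c²·Var[B] + 2ab·Cov[Z, S] + 2ac·Cov[Z, B] + 2bc·Cov[S, B], with a = 2.6, b = 7, c = 0.3.
= 317.72 + 2322.6 + 2.52 + 1426.88 + 3.432 + 25.2
= 4098.352.

Var[Y] = 4098.352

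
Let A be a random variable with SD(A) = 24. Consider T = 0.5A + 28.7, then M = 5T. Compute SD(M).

SD(T) = |0.5|·24 = 12.
SD(M) = |5|·12 = 60.

SD(M) = 60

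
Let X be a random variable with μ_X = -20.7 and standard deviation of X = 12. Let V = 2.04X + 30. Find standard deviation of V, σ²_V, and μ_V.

V = 2.04X + 30 is linear with a = 2.04, b = 30.
standard deviation of V = |a|·standard deviation of X = |2.04|·12 = 24.48.
σ²_X = 12² = 144.
σ²_V = a²·σ²_X = 2.04²·144 = 599.2704 (the additive constant 30 does not affect variance).
μ_V = a·μ_X + b = 2.04·(-20.7) + 30 = -12.228.

standard deviation of V = 24.48, σ²_V = 599.2704, μ_V = -12.228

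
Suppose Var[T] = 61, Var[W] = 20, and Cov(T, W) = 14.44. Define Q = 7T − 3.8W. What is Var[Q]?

Var[Q] = a²·Var[T] + b²·Var[W] + 2ab·Cov(T, W) with a = 7, b = -3.8.
= 7²·61 + (-3.8)²·20 + 2·7·(-3.8)·14.44
= 2989 + 288.8 + (-768.208) = 2509.592.

Var[Q] = 2509.592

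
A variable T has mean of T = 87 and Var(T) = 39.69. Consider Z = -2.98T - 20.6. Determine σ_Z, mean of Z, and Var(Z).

Z = -2.98T - 20.6 is linear with a = -2.98, b = -20.6.
σ_T = √39.69 = 6.3.
σ_Z = |a|·σ_T = |-2.98|·6.3 = 18.774.
mean of Z = a·mean of T + b = (-2.98)·87 + (-20.6) = -279.86.
Var(Z) = a²·Var(T) = (-2.98)²·39.69 = 352.463076 (the additive constant -20.6 does not affect variance).

σ_Z = 18.774, mean of Z = -279.86, Var(Z) = 352.463076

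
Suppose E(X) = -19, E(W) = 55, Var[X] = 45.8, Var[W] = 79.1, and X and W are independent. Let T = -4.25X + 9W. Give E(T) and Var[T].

E(T) = (-4.25)·E(X) + 9·E(W) = (-4.25)·(-19) + 9·55 = 575.75.
Var[T] = a²·Var[X] + b²·Var[W] + 2ab·covariance of X and W with a = -4.25, b = 9.
Independence gives covariance of X and W = 0.
= (-4.25)²·45.8 + 9²·79.1 + 2·(-4.25)·9·0
= 827.2625 + 6407.1 + 0 = 7234.3625.

E(T) = 575.75, Var[T] = 7234.3625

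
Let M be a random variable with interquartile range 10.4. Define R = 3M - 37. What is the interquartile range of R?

IQR(R) = 31.2

Under R = aM + b, IQR(R) = |a|·IQR(M) = |3|·10.4 = 31.2 (shifts cancel; spread scales by |a|).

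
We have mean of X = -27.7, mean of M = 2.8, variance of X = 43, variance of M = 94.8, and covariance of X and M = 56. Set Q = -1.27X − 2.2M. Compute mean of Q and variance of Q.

mean of Q = (-1.27)·mean of X + (-2.2)·mean of M = (-1.27)·(-27.7) + (-2.2)·2.8 = 29.019.
variance of Q = a²·variance of X + b²·variance of M + 2ab·covariance of X and M with a = -1.27, b = -2.2.
= (-1.27)²·43 + (-2.2)²·94.8 + 2·(-1.27)·(-2.2)·56
= 69.3547 + 458.832 + 312.928 = 841.1147.

mean of Q = 29.019, variance of Q = 841.1147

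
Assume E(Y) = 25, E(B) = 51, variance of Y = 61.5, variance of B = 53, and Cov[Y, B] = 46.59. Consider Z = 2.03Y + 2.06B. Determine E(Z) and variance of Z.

E(Z) = 2.03·E(Y) + 2.06·E(B) = 2.03·25 + 2.06·51 = 155.81.
variance of Z = a²·variance of Y + b²·variance of B + 2ab·Cov[Y, B] with a = 2.03, b = 2.06.
= 2.03²·61.5 + 2.06²·53 + 2·2.03·2.06·46.59
= 253.43535 + 224.9108 + 389.660124 = 868.006274.

E(Z) = 155.81, variance of Z = 868.006274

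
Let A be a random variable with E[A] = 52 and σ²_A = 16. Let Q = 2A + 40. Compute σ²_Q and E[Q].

Q = 2A + 40 is linear with a = 2, b = 40.
σ²_Q = a²·σ²_A = 2²·16 = 64 (the additive constant 40 does not affect variance).
E[Q] = a·E[A] + b = 2·52 + 40 = 144.

σ²_Q = 64, E[Q] = 144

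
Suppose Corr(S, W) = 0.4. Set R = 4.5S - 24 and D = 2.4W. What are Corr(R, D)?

Corr(R, D) = 0.4

Linear rescalings preserve correlation up to sign; here the slopes 4.5 and 2.4 have the same sign, so Corr(R, D) = Corr(S, W) = 0.4.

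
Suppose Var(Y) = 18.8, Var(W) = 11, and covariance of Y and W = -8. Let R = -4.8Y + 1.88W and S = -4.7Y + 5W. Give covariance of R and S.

By bilinearity, covariance of R and S = ac·Var(Y) + bd·Var(W) + (ad+bc)·covariance of Y and W, with a=-4.8, b=1.88, c=-4.7, d=5.
ac·Var(Y) = (-4.8)·(-4.7)·18.8 = 424.128
bd·Var(W) = 1.88·5·11 = 103.4
(ad+bc)·covariance of Y and W = (-32.836)·(-8) = 262.688
covariance of R and S = 424.128 + 103.4 + 262.688 = 790.216.

covariance of R and S = 790.216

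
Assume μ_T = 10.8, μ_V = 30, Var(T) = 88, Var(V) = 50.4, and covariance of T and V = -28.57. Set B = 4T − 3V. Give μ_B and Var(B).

μ_B = 4·μ_T + (-3)·μ_V = 4·10.8 + (-3)·30 = -46.8.
Var(B) = a²·Var(T) + b²·Var(V) + 2ab·covariance of T and V with a = 4, b = -3.
= 4²·88 + (-3)²·50.4 + 2·4·(-3)·(-28.57)
= 1408 + 453.6 + 685.68 = 2547.28.

μ_B = -46.8, Var(B) = 2547.28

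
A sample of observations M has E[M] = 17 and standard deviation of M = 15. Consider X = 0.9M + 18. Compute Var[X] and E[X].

Var[X] = 182.25, E[X] = 33.3

X = 0.9M + 18 is linear with a = 0.9, b = 18.
Var[M] = 15² = 225.
Var[X] = a²·Var[M] = 0.9²·225 = 182.25 (the additive constant 18 does not affect variance).
E[X] = a·E[M] + b = 0.9·17 + 18 = 33.3.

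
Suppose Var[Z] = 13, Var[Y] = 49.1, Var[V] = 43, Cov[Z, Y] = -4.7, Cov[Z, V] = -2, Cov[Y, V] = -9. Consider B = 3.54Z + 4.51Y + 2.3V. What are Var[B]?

Var[B] = 1019.72295

Var[B] = a²·Var[Z] + b²·Var[Y] + c²·Var[V] + 2ab·Cov[Z, Y] + 2ac·Cov[Z, V] + 2bc·Cov[Y, V], with a = 3.54, b = 4.51, c = 2.3.
= 162.9108 + 998.69891 + 227.47 + (-150.07476) + (-32.568) + (-186.714)
= 1019.72295.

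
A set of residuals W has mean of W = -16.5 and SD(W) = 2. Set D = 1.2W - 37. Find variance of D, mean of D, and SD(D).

variance of D = 5.76, mean of D = -56.8, SD(D) = 2.4

D = 1.2W - 37 is linear with a = 1.2, b = -37.
variance of W = 2² = 4.
variance of D = a²·variance of W = 1.2²·4 = 5.76 (the additive constant -37 does not affect variance).
mean of D = a·mean of W + b = 1.2·(-16.5) + (-37) = -56.8.
SD(D) = |a|·SD(W) = |1.2|·2 = 2.4.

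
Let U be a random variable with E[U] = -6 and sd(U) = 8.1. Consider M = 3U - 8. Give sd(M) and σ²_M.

sd(M) = 24.3, σ²_M = 590.49

M = 3U - 8 is linear with a = 3, b = -8.
sd(M) = |a|·sd(U) = |3|·8.1 = 24.3.
σ²_U = 8.1² = 65.61.
σ²_M = a²·σ²_U = 3²·65.61 = 590.49 (the additive constant -8 does not affect variance).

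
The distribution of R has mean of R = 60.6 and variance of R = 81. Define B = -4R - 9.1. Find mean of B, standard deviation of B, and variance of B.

mean of B = -251.5, standard deviation of B = 36, variance of B = 1296

B = -4R - 9.1 is linear with a = -4, b = -9.1.
mean of B = a·mean of R + b = (-4)·60.6 + (-9.1) = -251.5.
standard deviation of R = √81 = 9.
standard deviation of B = |a|·standard deviation of R = |-4|·9 = 36.
variance of B = a²·variance of R = (-4)²·81 = 1296 (the additive constant -9.1 does not affect variance).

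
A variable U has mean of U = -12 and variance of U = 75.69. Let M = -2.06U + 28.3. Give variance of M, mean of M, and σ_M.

M = -2.06U + 28.3 is linear with a = -2.06, b = 28.3.
variance of M = a²·variance of U = (-2.06)²·75.69 = 321.198084 (the additive constant 28.3 does not affect variance).
mean of M = a·mean of U + b = (-2.06)·(-12) + 28.3 = 53.02.
σ_U = √75.69 = 8.7.
σ_M = |a|·σ_U = |-2.06|·8.7 = 17.922.

variance of M = 321.198084, mean of M = 53.02, σ_M = 17.922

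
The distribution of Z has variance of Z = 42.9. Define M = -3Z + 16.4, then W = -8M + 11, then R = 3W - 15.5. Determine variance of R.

variance of M = (-3)²·42.9 = 386.1.
variance of W = (-8)²·386.1 = 24710.4.
variance of R = 3²·24710.4 = 222393.6.

variance of R = 222393.6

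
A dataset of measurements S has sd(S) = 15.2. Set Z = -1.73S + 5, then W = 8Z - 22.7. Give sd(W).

sd(Z) = |-1.73|·15.2 = 26.296.
sd(W) = |8|·26.296 = 210.368.

sd(W) = 210.368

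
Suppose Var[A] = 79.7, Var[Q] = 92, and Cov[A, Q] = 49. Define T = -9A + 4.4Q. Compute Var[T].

Var[T] = a²·Var[A] + b²·Var[Q] + 2ab·Cov[A, Q] with a = -9, b = 4.4.
= (-9)²·79.7 + 4.4²·92 + 2·(-9)·4.4·49
= 6455.7 + 1781.12 + (-3880.8) = 4356.02.

Var[T] = 4356.02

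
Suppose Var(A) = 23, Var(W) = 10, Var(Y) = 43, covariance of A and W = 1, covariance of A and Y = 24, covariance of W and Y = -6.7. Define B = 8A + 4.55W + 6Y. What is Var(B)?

Var(B) = 5238.005

Var(B) = a²·Var(A) + b²·Var(W) + c²·Var(Y) + 2ab·covariance of A and W + 2ac·covariance of A and Y + 2bc·covariance of W and Y, with a = 8, b = 4.55, c = 6.
= 1472 + 207.025 + 1548 + 72.8 + 2304 + (-365.82)
= 5238.005.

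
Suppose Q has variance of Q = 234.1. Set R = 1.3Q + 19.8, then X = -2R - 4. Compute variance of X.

variance of X = 1582.516

variance of R = 1.3²·234.1 = 395.629.
variance of X = (-2)²·395.629 = 1582.516.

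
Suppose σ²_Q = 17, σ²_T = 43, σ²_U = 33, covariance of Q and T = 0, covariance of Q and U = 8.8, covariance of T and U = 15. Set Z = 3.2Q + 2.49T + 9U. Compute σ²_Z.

σ²_Z = 4292.8643

σ²_Z = a²·σ²_Q + b²·σ²_T + c²·σ²_U + 2ab·covariance of Q and T + 2ac·covariance of Q and U + 2bc·covariance of T and U, with a = 3.2, b = 2.49, c = 9.
= 174.08 + 266.6043 + 2673 + 0 + 506.88 + 672.3
= 4292.8643.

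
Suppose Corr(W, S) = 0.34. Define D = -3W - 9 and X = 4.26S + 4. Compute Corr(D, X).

Corr(D, X) = -0.34

Linear rescalings preserve |correlation|; the slopes -3 and 4.26 have opposite signs, so the correlation flips sign: Corr(D, X) = −Corr(W, S) = -0.34.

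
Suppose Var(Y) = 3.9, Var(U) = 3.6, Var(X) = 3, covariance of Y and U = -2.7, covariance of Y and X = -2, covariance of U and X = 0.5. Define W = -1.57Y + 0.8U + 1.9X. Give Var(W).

Var(W) = a²·Var(Y) + b²·Var(U) + c²·Var(X) + 2ab·covariance of Y and U + 2ac·covariance of Y and X + 2bc·covariance of U and X, with a = -1.57, b = 0.8, c = 1.9.
= 9.61311 + 2.304 + 10.83 + 6.7824 + 11.932 + 1.52
= 42.98151.

Var(W) = 42.98151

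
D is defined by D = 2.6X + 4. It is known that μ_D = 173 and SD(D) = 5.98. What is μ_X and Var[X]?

From D = 2.6X + 4: μ_D = a·μ_X + b, so μ_X = (μ_D − b)/a = (173 − 4)/2.6 = 65.
Var[D] = 5.98² = 35.7604.
Var[D] = a²·Var[X], so Var[X] = 35.7604/2.6² = 5.29.

μ_X = 65, Var[X] = 5.29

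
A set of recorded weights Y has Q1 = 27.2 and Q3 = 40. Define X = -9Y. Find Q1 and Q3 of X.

Q1(X) = -360, Q3(X) = -244.8

a = -9 < 0 reverses order: Q1(X) comes from Q3(Y), Q3(X) from Q1(Y).
Q1(X) = (-9)·40 = -360; Q3(X) = (-9)·27.2 = -244.8.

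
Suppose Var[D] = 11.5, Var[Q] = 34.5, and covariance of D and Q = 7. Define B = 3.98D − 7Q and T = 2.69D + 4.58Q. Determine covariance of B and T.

By bilinearity, covariance of B and T = ac·Var[D] + bd·Var[Q] + (ad+bc)·covariance of D and Q, with a=3.98, b=-7, c=2.69, d=4.58.
ac·Var[D] = 3.98·2.69·11.5 = 123.1213
bd·Var[Q] = (-7)·4.58·34.5 = -1106.07
(ad+bc)·covariance of D and Q = (-0.6016)·7 = -4.2112
covariance of B and T = 123.1213 + (-1106.07) + (-4.2112) = -987.1599.

covariance of B and T = -987.1599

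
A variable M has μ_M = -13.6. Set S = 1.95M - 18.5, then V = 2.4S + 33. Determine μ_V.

μ_V = -75.048

μ_S = 1.95·(-13.6) + (-18.5) = -45.02.
μ_V = 2.4·(-45.02) + 33 = -75.048.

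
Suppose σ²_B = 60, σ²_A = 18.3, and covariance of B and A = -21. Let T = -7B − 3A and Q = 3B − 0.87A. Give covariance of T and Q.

By bilinearity, covariance of T and Q = ac·σ²_B + bd·σ²_A + (ad+bc)·covariance of B and A, with a=-7, b=-3, c=3, d=-0.87.
ac·σ²_B = (-7)·3·60 = -1260
bd·σ²_A = (-3)·(-0.87)·18.3 = 47.763
(ad+bc)·covariance of B and A = (-2.91)·(-21) = 61.11
covariance of T and Q = -1260 + 47.763 + 61.11 = -1151.127.

covariance of T and Q = -1151.127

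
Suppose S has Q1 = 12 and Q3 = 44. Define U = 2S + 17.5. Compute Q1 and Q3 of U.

Q1(U) = 41.5, Q3(U) = 105.5

a = 2 > 0: Q1(U) = a·Q1(S)+b = 41.5, Q3(U) = a·Q3(S)+b = 105.5.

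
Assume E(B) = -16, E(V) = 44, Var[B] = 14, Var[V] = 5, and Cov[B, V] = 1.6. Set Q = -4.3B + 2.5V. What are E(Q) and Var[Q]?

E(Q) = (-4.3)·E(B) + 2.5·E(V) = (-4.3)·(-16) + 2.5·44 = 178.8.
Var[Q] = a²·Var[B] + b²·Var[V] + 2ab·Cov[B, V] with a = -4.3, b = 2.5.
= (-4.3)²·14 + 2.5²·5 + 2·(-4.3)·2.5·1.6
= 258.86 + 31.25 + (-34.4) = 255.71.

E(Q) = 178.8, Var[Q] = 255.71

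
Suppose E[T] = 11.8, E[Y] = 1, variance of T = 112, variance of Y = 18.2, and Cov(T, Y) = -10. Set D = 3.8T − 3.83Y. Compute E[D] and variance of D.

E[D] = 41.01, variance of D = 2175.33398

E[D] = 3.8·E[T] + (-3.83)·E[Y] = 3.8·11.8 + (-3.83)·1 = 41.01.
variance of D = a²·variance of T + b²·variance of Y + 2ab·Cov(T, Y) with a = 3.8, b = -3.83.
= 3.8²·112 + (-3.83)²·18.2 + 2·3.8·(-3.83)·(-10)
= 1617.28 + 266.97398 + 291.08 = 2175.33398.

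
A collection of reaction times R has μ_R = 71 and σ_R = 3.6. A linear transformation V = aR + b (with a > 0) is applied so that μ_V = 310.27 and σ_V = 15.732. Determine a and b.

a = 4.37, b = 0

σ_V = a·σ_R (a > 0), so a = 15.732/3.6 = 4.37.
μ_V = a·μ_R + b, so b = 310.27 − 4.37·71 = 0.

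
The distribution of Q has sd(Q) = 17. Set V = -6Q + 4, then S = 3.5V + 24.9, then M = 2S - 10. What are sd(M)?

sd(V) = |-6|·17 = 102.
sd(S) = |3.5|·102 = 357.
sd(M) = |2|·357 = 714.

sd(M) = 714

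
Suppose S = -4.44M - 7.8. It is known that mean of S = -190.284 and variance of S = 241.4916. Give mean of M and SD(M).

mean of M = 41.1, SD(M) = 3.5

From S = -4.44M - 7.8: mean of S = a·mean of M + b, so mean of M = (mean of S − b)/a = (-190.284 − (-7.8))/(-4.44) = 41.1.
SD(S) = √241.4916 = 15.54.
SD(S) = |a|·SD(M), so SD(M) = 15.54/|-4.44| = 3.5.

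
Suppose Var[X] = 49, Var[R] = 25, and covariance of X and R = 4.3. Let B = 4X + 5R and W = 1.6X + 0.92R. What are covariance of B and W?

By bilinearity, covariance of B and W = ac·Var[X] + bd·Var[R] + (ad+bc)·covariance of X and R, with a=4, b=5, c=1.6, d=0.92.
ac·Var[X] = 4·1.6·49 = 313.6
bd·Var[R] = 5·0.92·25 = 115
(ad+bc)·covariance of X and R = (11.68)·4.3 = 50.224
covariance of B and W = 313.6 + 115 + 50.224 = 478.824.

covariance of B and W = 478.824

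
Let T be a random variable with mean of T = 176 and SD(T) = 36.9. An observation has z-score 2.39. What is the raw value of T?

T = mean of T + z·SD(T) = 176 + 2.39·36.9 = 264.191.

T = 264.191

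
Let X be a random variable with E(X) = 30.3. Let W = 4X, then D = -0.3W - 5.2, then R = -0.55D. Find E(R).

E(W) = 4·30.3 = 121.2.
E(D) = (-0.3)·121.2 + (-5.2) = -41.56.
E(R) = (-0.55)·(-41.56) = 22.858.

E(R) = 22.858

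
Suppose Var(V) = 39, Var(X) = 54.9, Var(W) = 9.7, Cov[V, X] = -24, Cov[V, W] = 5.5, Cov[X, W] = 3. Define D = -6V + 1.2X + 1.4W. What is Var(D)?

Var(D) = a²·Var(V) + b²·Var(X) + c²·Var(W) + 2ab·Cov[V, X] + 2ac·Cov[V, W] + 2bc·Cov[X, W], with a = -6, b = 1.2, c = 1.4.
= 1404 + 79.056 + 19.012 + 345.6 + (-92.4) + 10.08
= 1765.348.

Var(D) = 1765.348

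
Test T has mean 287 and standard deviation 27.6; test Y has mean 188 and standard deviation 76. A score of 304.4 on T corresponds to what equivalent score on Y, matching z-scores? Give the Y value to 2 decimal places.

Y = 235.91

z = (304.4 − 287)/27.6 ≈ 0.6304.
Y = 188 + z·76 = 188 + (304.4 − 287)·76/27.6 ≈ 235.91.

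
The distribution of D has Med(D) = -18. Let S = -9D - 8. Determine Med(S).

Med(S) = 154

A linear map preserves order up to sign, so Med(S) = a·Med(D) + b = (-9)·(-18) + (-8) = 154.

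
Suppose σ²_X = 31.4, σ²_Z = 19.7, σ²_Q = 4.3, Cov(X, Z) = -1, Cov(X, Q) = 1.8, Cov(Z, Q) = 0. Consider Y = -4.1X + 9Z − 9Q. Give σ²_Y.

σ²_Y = a²·σ²_X + b²·σ²_Z + c²·σ²_Q + 2ab·Cov(X, Z) + 2ac·Cov(X, Q) + 2bc·Cov(Z, Q), with a = -4.1, b = 9, c = -9.
= 527.834 + 1595.7 + 348.3 + 73.8 + 132.84 + 0
= 2678.474.

σ²_Y = 2678.474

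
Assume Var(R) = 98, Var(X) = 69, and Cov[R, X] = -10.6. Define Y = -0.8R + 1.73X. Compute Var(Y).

Var(Y) = 298.5709

Var(Y) = a²·Var(R) + b²·Var(X) + 2ab·Cov[R, X] with a = -0.8, b = 1.73.
= (-0.8)²·98 + 1.73²·69 + 2·(-0.8)·1.73·(-10.6)
= 62.72 + 206.5101 + 29.3408 = 298.5709.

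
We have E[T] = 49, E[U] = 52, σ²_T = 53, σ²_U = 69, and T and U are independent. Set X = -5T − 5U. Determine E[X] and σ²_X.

E[X] = -505, σ²_X = 3050

E[X] = (-5)·E[T] + (-5)·E[U] = (-5)·49 + (-5)·52 = -505.
σ²_X = a²·σ²_T + b²·σ²_U + 2ab·Cov[T, U] with a = -5, b = -5.
Independence gives Cov[T, U] = 0.
= (-5)²·53 + (-5)²·69 + 2·(-5)·(-5)·0
= 1325 + 1725 + 0 = 3050.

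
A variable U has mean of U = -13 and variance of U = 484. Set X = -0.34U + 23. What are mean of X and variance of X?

X = -0.34U + 23 is linear with a = -0.34, b = 23.
mean of X = a·mean of U + b = (-0.34)·(-13) + 23 = 27.42.
variance of X = a²·variance of U = (-0.34)²·484 = 55.9504 (the additive constant 23 does not affect variance).

mean of X = 27.42, variance of X = 55.9504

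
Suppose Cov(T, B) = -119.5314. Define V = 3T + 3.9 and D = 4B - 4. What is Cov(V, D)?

Cov(V, D) = a·c·Cov(T, B) = 3·4·(-119.5314) = -1434.3768. Additive constants drop out.

Cov(V, D) = -1434.3768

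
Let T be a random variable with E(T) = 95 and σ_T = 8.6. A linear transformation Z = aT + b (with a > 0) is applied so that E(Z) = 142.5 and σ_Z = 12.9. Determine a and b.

σ_Z = a·σ_T (a > 0), so a = 12.9/8.6 = 1.5.
E(Z) = a·E(T) + b, so b = 142.5 − 1.5·95 = 0.

a = 1.5, b = 0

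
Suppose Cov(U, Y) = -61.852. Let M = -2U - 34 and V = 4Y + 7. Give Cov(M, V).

Cov(M, V) = 494.816

Cov(M, V) = a·c·Cov(U, Y) = (-2)·4·(-61.852) = 494.816. Additive constants drop out.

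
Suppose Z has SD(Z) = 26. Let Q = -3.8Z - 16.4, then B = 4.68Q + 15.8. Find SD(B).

SD(Q) = |-3.8|·26 = 98.8.
SD(B) = |4.68|·98.8 = 462.384.

SD(B) = 462.384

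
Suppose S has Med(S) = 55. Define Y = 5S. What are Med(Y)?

A linear map preserves order up to sign, so Med(Y) = a·Med(S) + b = 5·55 = 275.

Med(Y) = 275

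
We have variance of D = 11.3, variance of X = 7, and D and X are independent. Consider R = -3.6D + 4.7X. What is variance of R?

variance of R = a²·variance of D + b²·variance of X + 2ab·Cov(D, X) with a = -3.6, b = 4.7.
Independence gives Cov(D, X) = 0.
= (-3.6)²·11.3 + 4.7²·7 + 2·(-3.6)·4.7·0
= 146.448 + 154.63 + 0 = 301.078.

variance of R = 301.078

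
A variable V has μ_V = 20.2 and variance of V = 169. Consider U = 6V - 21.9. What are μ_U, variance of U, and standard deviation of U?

μ_U = 99.3, variance of U = 6084, standard deviation of U = 78

U = 6V - 21.9 is linear with a = 6, b = -21.9.
μ_U = a·μ_V + b = 6·20.2 + (-21.9) = 99.3.
variance of U = a²·variance of V = 6²·169 = 6084 (the additive constant -21.9 does not affect variance).
standard deviation of V = √169 = 13.
standard deviation of U = |a|·standard deviation of V = |6|·13 = 78.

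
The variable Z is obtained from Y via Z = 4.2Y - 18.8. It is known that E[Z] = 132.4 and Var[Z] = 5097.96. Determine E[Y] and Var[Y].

From Z = 4.2Y - 18.8: E[Z] = a·E[Y] + b, so E[Y] = (E[Z] − b)/a = (132.4 − (-18.8))/4.2 = 36.
Var[Z] = a²·Var[Y], so Var[Y] = 5097.96/4.2² = 289.

E[Y] = 36, Var[Y] = 289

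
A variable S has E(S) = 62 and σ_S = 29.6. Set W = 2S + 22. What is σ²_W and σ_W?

W = 2S + 22 is linear with a = 2, b = 22.
σ²_S = 29.6² = 876.16.
σ²_W = a²·σ²_S = 2²·876.16 = 3504.64 (the additive constant 22 does not affect variance).
σ_W = |a|·σ_S = |2|·29.6 = 59.2.

σ²_W = 3504.64, σ_W = 59.2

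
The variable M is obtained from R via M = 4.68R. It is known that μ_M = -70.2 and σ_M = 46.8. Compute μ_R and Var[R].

μ_R = -15, Var[R] = 100

From M = 4.68R: μ_M = a·μ_R + b, so μ_R = (μ_M − b)/a = (-70.2 − 0)/4.68 = -15.
Var[M] = 46.8² = 2190.24.
Var[M] = a²·Var[R], so Var[R] = 2190.24/4.68² = 100.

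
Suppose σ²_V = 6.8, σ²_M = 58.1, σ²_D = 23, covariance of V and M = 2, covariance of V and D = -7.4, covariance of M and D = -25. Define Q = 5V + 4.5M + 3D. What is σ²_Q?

σ²_Q = 746.525

σ²_Q = a²·σ²_V + b²·σ²_M + c²·σ²_D + 2ab·covariance of V and M + 2ac·covariance of V and D + 2bc·covariance of M and D, with a = 5, b = 4.5, c = 3.
= 170 + 1176.525 + 207 + 90 + (-222) + (-675)
= 746.525.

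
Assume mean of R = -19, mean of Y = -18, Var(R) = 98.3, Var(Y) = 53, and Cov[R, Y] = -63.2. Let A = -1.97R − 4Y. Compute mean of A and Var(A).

mean of A = 109.43, Var(A) = 233.46047

mean of A = (-1.97)·mean of R + (-4)·mean of Y = (-1.97)·(-19) + (-4)·(-18) = 109.43.
Var(A) = a²·Var(R) + b²·Var(Y) + 2ab·Cov[R, Y] with a = -1.97, b = -4.
= (-1.97)²·98.3 + (-4)²·53 + 2·(-1.97)·(-4)·(-63.2)
= 381.49247 + 848 + (-996.032) = 233.46047.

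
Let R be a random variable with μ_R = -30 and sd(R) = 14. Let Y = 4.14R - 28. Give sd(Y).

sd(Y) = 57.96

Y = 4.14R - 28 is linear with a = 4.14, b = -28.
sd(Y) = |a|·sd(R) = |4.14|·14 = 57.96.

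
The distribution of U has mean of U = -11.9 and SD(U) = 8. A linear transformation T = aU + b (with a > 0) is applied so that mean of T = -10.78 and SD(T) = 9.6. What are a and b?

a = 1.2, b = 3.5

SD(T) = a·SD(U) (a > 0), so a = 9.6/8 = 1.2.
mean of T = a·mean of U + b, so b = -10.78 − 1.2·(-11.9) = 3.5.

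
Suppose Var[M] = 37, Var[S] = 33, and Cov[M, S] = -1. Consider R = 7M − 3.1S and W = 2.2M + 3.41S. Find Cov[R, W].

By bilinearity, Cov[R, W] = ac·Var[M] + bd·Var[S] + (ad+bc)·Cov[M, S], with a=7, b=-3.1, c=2.2, d=3.41.
ac·Var[M] = 7·2.2·37 = 569.8
bd·Var[S] = (-3.1)·3.41·33 = -348.843
(ad+bc)·Cov[M, S] = (17.05)·(-1) = -17.05
Cov[R, W] = 569.8 + (-348.843) + (-17.05) = 203.907.

Cov[R, W] = 203.907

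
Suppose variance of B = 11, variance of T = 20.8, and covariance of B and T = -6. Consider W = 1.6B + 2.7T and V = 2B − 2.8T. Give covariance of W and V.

covariance of W and V = -127.568

By bilinearity, covariance of W and V = ac·variance of B + bd·variance of T + (ad+bc)·covariance of B and T, with a=1.6, b=2.7, c=2, d=-2.8.
ac·variance of B = 1.6·2·11 = 35.2
bd·variance of T = 2.7·(-2.8)·20.8 = -157.248
(ad+bc)·covariance of B and T = (0.92)·(-6) = -5.52
covariance of W and V = 35.2 + (-157.248) + (-5.52) = -127.568.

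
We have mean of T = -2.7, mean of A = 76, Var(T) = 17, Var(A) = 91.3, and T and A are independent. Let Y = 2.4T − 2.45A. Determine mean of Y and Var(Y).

mean of Y = 2.4·mean of T + (-2.45)·mean of A = 2.4·(-2.7) + (-2.45)·76 = -192.68.
Var(Y) = a²·Var(T) + b²·Var(A) + 2ab·Cov[T, A] with a = 2.4, b = -2.45.
Independence gives Cov[T, A] = 0.
= 2.4²·17 + (-2.45)²·91.3 + 2·2.4·(-2.45)·0
= 97.92 + 548.02825 + 0 = 645.94825.

mean of Y = -192.68, Var(Y) = 645.94825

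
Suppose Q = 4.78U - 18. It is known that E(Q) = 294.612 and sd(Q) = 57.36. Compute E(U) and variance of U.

E(U) = 65.4, variance of U = 144

From Q = 4.78U - 18: E(Q) = a·E(U) + b, so E(U) = (E(Q) − b)/a = (294.612 − (-18))/4.78 = 65.4.
variance of Q = 57.36² = 3290.1696.
variance of Q = a²·variance of U, so variance of U = 3290.1696/4.78² = 144.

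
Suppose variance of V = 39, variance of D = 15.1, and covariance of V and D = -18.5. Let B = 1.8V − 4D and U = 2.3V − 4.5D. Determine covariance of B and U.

By bilinearity, covariance of B and U = ac·variance of V + bd·variance of D + (ad+bc)·covariance of V and D, with a=1.8, b=-4, c=2.3, d=-4.5.
ac·variance of V = 1.8·2.3·39 = 161.46
bd·variance of D = (-4)·(-4.5)·15.1 = 271.8
(ad+bc)·covariance of V and D = (-17.3)·(-18.5) = 320.05
covariance of B and U = 161.46 + 271.8 + 320.05 = 753.31.

covariance of B and U = 753.31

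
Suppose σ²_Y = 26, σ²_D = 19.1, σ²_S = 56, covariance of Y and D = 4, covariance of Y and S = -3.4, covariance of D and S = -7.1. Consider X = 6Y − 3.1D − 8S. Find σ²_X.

σ²_X = a²·σ²_Y + b²·σ²_D + c²·σ²_S + 2ab·covariance of Y and D + 2ac·covariance of Y and S + 2bc·covariance of D and S, with a = 6, b = -3.1, c = -8.
= 936 + 183.551 + 3584 + (-148.8) + 326.4 + (-352.16)
= 4528.991.

σ²_X = 4528.991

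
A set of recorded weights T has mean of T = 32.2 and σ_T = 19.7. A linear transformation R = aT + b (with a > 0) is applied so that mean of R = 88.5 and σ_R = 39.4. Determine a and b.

a = 2, b = 24.1

σ_R = a·σ_T (a > 0), so a = 39.4/19.7 = 2.
mean of R = a·mean of T + b, so b = 88.5 − 2·32.2 = 24.1.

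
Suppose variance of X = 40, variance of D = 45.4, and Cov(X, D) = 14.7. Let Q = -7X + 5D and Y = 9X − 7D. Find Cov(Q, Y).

Cov(Q, Y) = -2727.2

By bilinearity, Cov(Q, Y) = ac·variance of X + bd·variance of D + (ad+bc)·Cov(X, D), with a=-7, b=5, c=9, d=-7.
ac·variance of X = (-7)·9·40 = -2520
bd·variance of D = 5·(-7)·45.4 = -1589
(ad+bc)·Cov(X, D) = (94)·14.7 = 1381.8
Cov(Q, Y) = -2520 + (-1589) + 1381.8 = -2727.2.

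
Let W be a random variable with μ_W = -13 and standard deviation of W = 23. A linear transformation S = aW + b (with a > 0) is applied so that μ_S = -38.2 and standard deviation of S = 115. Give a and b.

standard deviation of S = a·standard deviation of W (a > 0), so a = 115/23 = 5.
μ_S = a·μ_W + b, so b = -38.2 − 5·(-13) = 26.8.

a = 5, b = 26.8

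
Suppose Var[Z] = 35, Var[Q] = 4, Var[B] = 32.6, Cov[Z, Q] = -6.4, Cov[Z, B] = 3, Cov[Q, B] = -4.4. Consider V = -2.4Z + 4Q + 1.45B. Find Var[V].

Var[V] = 385.1015

Var[V] = a²·Var[Z] + b²·Var[Q] + c²·Var[B] + 2ab·Cov[Z, Q] + 2ac·Cov[Z, B] + 2bc·Cov[Q, B], with a = -2.4, b = 4, c = 1.45.
= 201.6 + 64 + 68.5415 + 122.88 + (-20.88) + (-51.04)
= 385.1015.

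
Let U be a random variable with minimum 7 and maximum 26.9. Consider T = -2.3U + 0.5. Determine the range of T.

Range(T) = 45.77

Range of U = 26.9 − 7 = 19.9.
Range(T) = |a|·Range(U) = |-2.3|·19.9 = 45.77.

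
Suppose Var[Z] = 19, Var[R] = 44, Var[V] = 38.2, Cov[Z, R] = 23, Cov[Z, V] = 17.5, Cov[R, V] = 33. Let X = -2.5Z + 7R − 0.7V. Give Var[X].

Var[X] = 1226.318

Var[X] = a²·Var[Z] + b²·Var[R] + c²·Var[V] + 2ab·Cov[Z, R] + 2ac·Cov[Z, V] + 2bc·Cov[R, V], with a = -2.5, b = 7, c = -0.7.
= 118.75 + 2156 + 18.718 + (-805) + 61.25 + (-323.4)
= 1226.318.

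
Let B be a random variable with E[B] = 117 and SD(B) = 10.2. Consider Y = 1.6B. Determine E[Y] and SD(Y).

E[Y] = 187.2, SD(Y) = 16.32

Y = 1.6B is linear with a = 1.6, b = 0.
E[Y] = a·E[B] + b = 1.6·117 = 187.2.
SD(Y) = |a|·SD(B) = |1.6|·10.2 = 16.32.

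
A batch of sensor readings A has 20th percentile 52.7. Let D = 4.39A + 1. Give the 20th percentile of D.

Since a = 4.39 > 0 the transformation is increasing, so the 20th percentile of D = a·(P_{20} of A) + b = 4.39·52.7 + 1 = 232.353.

20th percentile of D = 232.353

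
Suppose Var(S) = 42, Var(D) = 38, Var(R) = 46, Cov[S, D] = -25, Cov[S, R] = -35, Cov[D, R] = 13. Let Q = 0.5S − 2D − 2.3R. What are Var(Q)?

Var(Q) = 655.94

Var(Q) = a²·Var(S) + b²·Var(D) + c²·Var(R) + 2ab·Cov[S, D] + 2ac·Cov[S, R] + 2bc·Cov[D, R], with a = 0.5, b = -2, c = -2.3.
= 10.5 + 152 + 243.34 + 50 + 80.5 + 119.6
= 655.94.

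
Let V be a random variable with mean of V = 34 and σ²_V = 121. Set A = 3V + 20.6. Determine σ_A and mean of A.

σ_A = 33, mean of A = 122.6

A = 3V + 20.6 is linear with a = 3, b = 20.6.
σ_V = √121 = 11.
σ_A = |a|·σ_V = |3|·11 = 33.
mean of A = a·mean of V + b = 3·34 + 20.6 = 122.6.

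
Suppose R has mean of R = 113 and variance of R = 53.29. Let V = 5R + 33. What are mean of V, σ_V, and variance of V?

mean of V = 598, σ_V = 36.5, variance of V = 1332.25

V = 5R + 33 is linear with a = 5, b = 33.
mean of V = a·mean of R + b = 5·113 + 33 = 598.
σ_R = √53.29 = 7.3.
σ_V = |a|·σ_R = |5|·7.3 = 36.5.
variance of V = a²·variance of R = 5²·53.29 = 1332.25 (the additive constant 33 does not affect variance).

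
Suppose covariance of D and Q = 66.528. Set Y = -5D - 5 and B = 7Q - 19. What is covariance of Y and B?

covariance of Y and B = -2328.48

covariance of Y and B = a·c·covariance of D and Q = (-5)·7·66.528 = -2328.48. Additive constants drop out.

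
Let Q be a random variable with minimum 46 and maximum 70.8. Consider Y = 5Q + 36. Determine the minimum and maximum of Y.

min(Y) = 266, max(Y) = 390

a = 5 > 0, so min(Y) = a·min(Q)+b = 5·46 + 36 = 266 and max(Y) = 5·70.8 + 36 = 390.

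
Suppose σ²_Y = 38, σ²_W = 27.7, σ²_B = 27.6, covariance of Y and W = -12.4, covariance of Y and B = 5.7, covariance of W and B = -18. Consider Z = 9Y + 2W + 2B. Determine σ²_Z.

σ²_Z = 2914

σ²_Z = a²·σ²_Y + b²·σ²_W + c²·σ²_B + 2ab·covariance of Y and W + 2ac·covariance of Y and B + 2bc·covariance of W and B, with a = 9, b = 2, c = 2.
= 3078 + 110.8 + 110.4 + (-446.4) + 205.2 + (-144)
= 2914.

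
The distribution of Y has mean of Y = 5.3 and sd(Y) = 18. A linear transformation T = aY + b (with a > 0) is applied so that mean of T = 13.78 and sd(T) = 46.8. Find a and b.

a = 2.6, b = 0

sd(T) = a·sd(Y) (a > 0), so a = 46.8/18 = 2.6.
mean of T = a·mean of Y + b, so b = 13.78 − 2.6·5.3 = 0.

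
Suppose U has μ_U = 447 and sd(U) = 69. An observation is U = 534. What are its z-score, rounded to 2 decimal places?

z = 1.26

z = (U − μ_U) / sd(U) = (534 − 447) / 69 ≈ 1.26.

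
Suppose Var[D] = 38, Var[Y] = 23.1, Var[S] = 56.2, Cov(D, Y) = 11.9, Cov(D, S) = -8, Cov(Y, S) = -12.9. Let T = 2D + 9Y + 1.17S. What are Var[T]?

Var[T] = a²·Var[D] + b²·Var[Y] + c²·Var[S] + 2ab·Cov(D, Y) + 2ac·Cov(D, S) + 2bc·Cov(Y, S), with a = 2, b = 9, c = 1.17.
= 152 + 1871.1 + 76.93218 + 428.4 + (-37.44) + (-271.674)
= 2219.31818.

Var[T] = 2219.31818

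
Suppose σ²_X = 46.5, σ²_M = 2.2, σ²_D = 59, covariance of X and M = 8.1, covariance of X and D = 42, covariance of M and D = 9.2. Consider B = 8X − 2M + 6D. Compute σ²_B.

σ²_B = 8660.8

σ²_B = a²·σ²_X + b²·σ²_M + c²·σ²_D + 2ab·covariance of X and M + 2ac·covariance of X and D + 2bc·covariance of M and D, with a = 8, b = -2, c = 6.
= 2976 + 8.8 + 2124 + (-259.2) + 4032 + (-220.8)
= 8660.8.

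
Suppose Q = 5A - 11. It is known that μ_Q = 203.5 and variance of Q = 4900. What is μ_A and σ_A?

From Q = 5A - 11: μ_Q = a·μ_A + b, so μ_A = (μ_Q − b)/a = (203.5 − (-11))/5 = 42.9.
σ_Q = √4900 = 70.
σ_Q = |a|·σ_A, so σ_A = 70/|5| = 14.

μ_A = 42.9, σ_A = 14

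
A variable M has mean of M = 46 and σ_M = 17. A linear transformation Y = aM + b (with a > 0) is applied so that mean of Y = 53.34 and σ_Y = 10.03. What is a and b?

σ_Y = a·σ_M (a > 0), so a = 10.03/17 = 0.59.
mean of Y = a·mean of M + b, so b = 53.34 − 0.59·46 = 26.2.

a = 0.59, b = 26.2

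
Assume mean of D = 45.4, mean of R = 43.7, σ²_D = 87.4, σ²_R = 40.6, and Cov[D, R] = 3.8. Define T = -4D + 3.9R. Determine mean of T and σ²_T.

mean of T = -11.17, σ²_T = 1897.366

mean of T = (-4)·mean of D + 3.9·mean of R = (-4)·45.4 + 3.9·43.7 = -11.17.
σ²_T = a²·σ²_D + b²·σ²_R + 2ab·Cov[D, R] with a = -4, b = 3.9.
= (-4)²·87.4 + 3.9²·40.6 + 2·(-4)·3.9·3.8
= 1398.4 + 617.526 + (-118.56) = 1897.366.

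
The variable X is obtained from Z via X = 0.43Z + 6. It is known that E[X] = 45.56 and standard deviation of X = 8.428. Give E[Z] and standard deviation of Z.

E[Z] = 92, standard deviation of Z = 19.6

From X = 0.43Z + 6: E[X] = a·E[Z] + b, so E[Z] = (E[X] − b)/a = (45.56 − 6)/0.43 = 92.
standard deviation of X = |a|·standard deviation of Z, so standard deviation of Z = 8.428/|0.43| = 19.6.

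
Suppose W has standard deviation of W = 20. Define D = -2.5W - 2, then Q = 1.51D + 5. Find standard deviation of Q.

standard deviation of Q = 75.5

standard deviation of D = |-2.5|·20 = 50.
standard deviation of Q = |1.51|·50 = 75.5.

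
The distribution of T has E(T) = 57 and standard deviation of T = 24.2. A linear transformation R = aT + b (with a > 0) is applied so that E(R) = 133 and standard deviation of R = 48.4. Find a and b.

a = 2, b = 19

standard deviation of R = a·standard deviation of T (a > 0), so a = 48.4/24.2 = 2.
E(R) = a·E(T) + b, so b = 133 − 2·57 = 19.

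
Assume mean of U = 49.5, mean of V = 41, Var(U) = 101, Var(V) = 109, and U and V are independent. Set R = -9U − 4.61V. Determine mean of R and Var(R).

mean of R = (-9)·mean of U + (-4.61)·mean of V = (-9)·49.5 + (-4.61)·41 = -634.51.
Var(R) = a²·Var(U) + b²·Var(V) + 2ab·Cov[U, V] with a = -9, b = -4.61.
Independence gives Cov[U, V] = 0.
= (-9)²·101 + (-4.61)²·109 + 2·(-9)·(-4.61)·0
= 8181 + 2316.4789 + 0 = 10497.4789.

mean of R = -634.51, Var(R) = 10497.4789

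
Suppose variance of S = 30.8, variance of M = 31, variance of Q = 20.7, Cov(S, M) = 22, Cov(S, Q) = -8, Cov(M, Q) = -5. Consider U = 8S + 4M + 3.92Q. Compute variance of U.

variance of U = a²·variance of S + b²·variance of M + c²·variance of Q + 2ab·Cov(S, M) + 2ac·Cov(S, Q) + 2bc·Cov(M, Q), with a = 8, b = 4, c = 3.92.
= 1971.2 + 496 + 318.08448 + 1408 + (-501.76) + (-156.8)
= 3534.72448.

variance of U = 3534.72448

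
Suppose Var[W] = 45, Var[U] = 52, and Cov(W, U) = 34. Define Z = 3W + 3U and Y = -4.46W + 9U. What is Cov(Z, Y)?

By bilinearity, Cov(Z, Y) = ac·Var[W] + bd·Var[U] + (ad+bc)·Cov(W, U), with a=3, b=3, c=-4.46, d=9.
ac·Var[W] = 3·(-4.46)·45 = -602.1
bd·Var[U] = 3·9·52 = 1404
(ad+bc)·Cov(W, U) = (13.62)·34 = 463.08
Cov(Z, Y) = -602.1 + 1404 + 463.08 = 1264.98.

Cov(Z, Y) = 1264.98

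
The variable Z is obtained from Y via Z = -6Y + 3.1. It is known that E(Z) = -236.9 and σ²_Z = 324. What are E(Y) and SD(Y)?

E(Y) = 40, SD(Y) = 3

From Z = -6Y + 3.1: E(Z) = a·E(Y) + b, so E(Y) = (E(Z) − b)/a = (-236.9 − 3.1)/(-6) = 40.
SD(Z) = √324 = 18.
SD(Z) = |a|·SD(Y), so SD(Y) = 18/|-6| = 3.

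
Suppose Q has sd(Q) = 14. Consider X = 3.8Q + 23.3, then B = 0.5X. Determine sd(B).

sd(B) = 26.6

sd(X) = |3.8|·14 = 53.2.
sd(B) = |0.5|·53.2 = 26.6.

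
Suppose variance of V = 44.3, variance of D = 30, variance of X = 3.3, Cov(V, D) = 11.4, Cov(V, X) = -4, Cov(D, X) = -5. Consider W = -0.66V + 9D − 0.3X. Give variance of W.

variance of W = 2339.57808

variance of W = a²·variance of V + b²·variance of D + c²·variance of X + 2ab·Cov(V, D) + 2ac·Cov(V, X) + 2bc·Cov(D, X), with a = -0.66, b = 9, c = -0.3.
= 19.29708 + 2430 + 0.297 + (-135.432) + (-1.584) + 27
= 2339.57808.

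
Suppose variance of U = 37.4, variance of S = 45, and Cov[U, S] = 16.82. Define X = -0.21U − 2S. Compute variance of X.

variance of X = a²·variance of U + b²·variance of S + 2ab·Cov[U, S] with a = -0.21, b = -2.
= (-0.21)²·37.4 + (-2)²·45 + 2·(-0.21)·(-2)·16.82
= 1.64934 + 180 + 14.1288 = 195.77814.

variance of X = 195.77814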